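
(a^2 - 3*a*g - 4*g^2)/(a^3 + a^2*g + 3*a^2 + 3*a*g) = (a - 4*g)/(a*(a + 3))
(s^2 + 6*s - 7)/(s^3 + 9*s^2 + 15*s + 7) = (s - 1)/(s^2 + 2*s + 1)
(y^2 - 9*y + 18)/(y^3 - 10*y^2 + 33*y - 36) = (y - 6)/(y^2 - 7*y + 12)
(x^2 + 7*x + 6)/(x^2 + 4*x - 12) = (x + 1)/(x - 2)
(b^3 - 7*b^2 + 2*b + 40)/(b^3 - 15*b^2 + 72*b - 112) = (b^2 - 3*b - 10)/(b^2 - 11*b + 28)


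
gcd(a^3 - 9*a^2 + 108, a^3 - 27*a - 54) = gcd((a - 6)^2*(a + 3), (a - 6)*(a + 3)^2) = a^2 - 3*a - 18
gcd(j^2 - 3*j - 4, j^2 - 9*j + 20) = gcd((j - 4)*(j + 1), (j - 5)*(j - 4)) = j - 4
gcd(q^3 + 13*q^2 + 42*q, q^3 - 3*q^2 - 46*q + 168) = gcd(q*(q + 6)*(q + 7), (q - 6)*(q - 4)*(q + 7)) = q + 7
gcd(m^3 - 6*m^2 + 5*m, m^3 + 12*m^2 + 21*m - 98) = 1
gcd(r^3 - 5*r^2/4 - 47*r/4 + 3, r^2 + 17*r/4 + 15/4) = r + 3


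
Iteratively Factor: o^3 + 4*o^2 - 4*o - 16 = (o - 2)*(o^2 + 6*o + 8) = (o - 2)*(o + 2)*(o + 4)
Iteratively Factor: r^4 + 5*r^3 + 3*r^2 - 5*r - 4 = (r + 1)*(r^3 + 4*r^2 - r - 4) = (r + 1)*(r + 4)*(r^2 - 1) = (r - 1)*(r + 1)*(r + 4)*(r + 1)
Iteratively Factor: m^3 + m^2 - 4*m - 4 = (m - 2)*(m^2 + 3*m + 2) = (m - 2)*(m + 1)*(m + 2)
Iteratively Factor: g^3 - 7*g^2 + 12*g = (g - 4)*(g^2 - 3*g) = (g - 4)*(g - 3)*(g)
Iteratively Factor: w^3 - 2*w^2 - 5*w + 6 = (w - 1)*(w^2 - w - 6) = (w - 1)*(w + 2)*(w - 3)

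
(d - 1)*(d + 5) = d^2 + 4*d - 5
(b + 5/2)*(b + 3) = b^2 + 11*b/2 + 15/2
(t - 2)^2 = t^2 - 4*t + 4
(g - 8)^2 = g^2 - 16*g + 64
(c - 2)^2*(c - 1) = c^3 - 5*c^2 + 8*c - 4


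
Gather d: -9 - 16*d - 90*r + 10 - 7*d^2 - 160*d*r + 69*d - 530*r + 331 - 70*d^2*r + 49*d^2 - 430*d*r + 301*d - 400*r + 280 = d^2*(42 - 70*r) + d*(354 - 590*r) - 1020*r + 612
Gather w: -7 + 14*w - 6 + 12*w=26*w - 13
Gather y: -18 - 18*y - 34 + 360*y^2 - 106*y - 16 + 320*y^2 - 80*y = 680*y^2 - 204*y - 68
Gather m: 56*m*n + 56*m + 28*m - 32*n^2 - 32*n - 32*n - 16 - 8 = m*(56*n + 84) - 32*n^2 - 64*n - 24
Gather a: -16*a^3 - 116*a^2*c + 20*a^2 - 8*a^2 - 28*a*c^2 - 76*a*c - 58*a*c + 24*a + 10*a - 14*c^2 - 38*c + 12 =-16*a^3 + a^2*(12 - 116*c) + a*(-28*c^2 - 134*c + 34) - 14*c^2 - 38*c + 12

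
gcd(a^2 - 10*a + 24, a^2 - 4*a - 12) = a - 6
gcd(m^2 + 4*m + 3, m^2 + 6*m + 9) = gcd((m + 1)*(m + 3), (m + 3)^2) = m + 3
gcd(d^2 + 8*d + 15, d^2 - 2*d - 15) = d + 3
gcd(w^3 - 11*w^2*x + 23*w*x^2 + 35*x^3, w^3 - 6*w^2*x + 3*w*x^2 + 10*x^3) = -w^2 + 4*w*x + 5*x^2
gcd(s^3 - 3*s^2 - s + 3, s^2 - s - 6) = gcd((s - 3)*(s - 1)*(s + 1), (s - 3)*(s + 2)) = s - 3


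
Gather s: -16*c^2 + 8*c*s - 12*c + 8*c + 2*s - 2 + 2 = -16*c^2 - 4*c + s*(8*c + 2)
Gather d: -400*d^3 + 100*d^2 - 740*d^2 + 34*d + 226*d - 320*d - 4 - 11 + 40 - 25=-400*d^3 - 640*d^2 - 60*d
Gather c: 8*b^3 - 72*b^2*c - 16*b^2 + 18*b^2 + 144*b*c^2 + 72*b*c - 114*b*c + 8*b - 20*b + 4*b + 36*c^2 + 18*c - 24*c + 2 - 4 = 8*b^3 + 2*b^2 - 8*b + c^2*(144*b + 36) + c*(-72*b^2 - 42*b - 6) - 2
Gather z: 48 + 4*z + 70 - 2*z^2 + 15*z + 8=-2*z^2 + 19*z + 126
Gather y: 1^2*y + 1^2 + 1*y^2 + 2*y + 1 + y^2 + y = 2*y^2 + 4*y + 2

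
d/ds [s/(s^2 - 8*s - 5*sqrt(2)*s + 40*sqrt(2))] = (-s^2 + 40*sqrt(2))/(s^4 - 16*s^3 - 10*sqrt(2)*s^3 + 114*s^2 + 160*sqrt(2)*s^2 - 640*sqrt(2)*s - 800*s + 3200)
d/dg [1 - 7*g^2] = -14*g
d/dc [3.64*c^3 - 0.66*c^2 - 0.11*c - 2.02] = 10.92*c^2 - 1.32*c - 0.11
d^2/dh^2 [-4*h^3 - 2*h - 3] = -24*h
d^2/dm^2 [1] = 0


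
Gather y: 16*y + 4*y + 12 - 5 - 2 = 20*y + 5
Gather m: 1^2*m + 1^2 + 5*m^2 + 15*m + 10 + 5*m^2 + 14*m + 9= 10*m^2 + 30*m + 20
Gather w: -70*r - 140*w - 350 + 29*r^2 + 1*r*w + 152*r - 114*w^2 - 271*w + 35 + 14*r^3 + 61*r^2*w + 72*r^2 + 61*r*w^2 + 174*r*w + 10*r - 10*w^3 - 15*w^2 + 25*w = 14*r^3 + 101*r^2 + 92*r - 10*w^3 + w^2*(61*r - 129) + w*(61*r^2 + 175*r - 386) - 315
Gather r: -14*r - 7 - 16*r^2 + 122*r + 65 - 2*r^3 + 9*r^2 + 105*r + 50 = -2*r^3 - 7*r^2 + 213*r + 108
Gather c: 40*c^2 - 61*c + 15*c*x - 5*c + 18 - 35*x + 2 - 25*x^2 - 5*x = 40*c^2 + c*(15*x - 66) - 25*x^2 - 40*x + 20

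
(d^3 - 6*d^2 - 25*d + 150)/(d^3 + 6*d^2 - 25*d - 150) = (d - 6)/(d + 6)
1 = 1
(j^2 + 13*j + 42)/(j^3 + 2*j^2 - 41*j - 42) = (j + 6)/(j^2 - 5*j - 6)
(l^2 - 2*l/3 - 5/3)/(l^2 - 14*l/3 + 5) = (l + 1)/(l - 3)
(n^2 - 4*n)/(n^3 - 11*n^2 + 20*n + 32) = n/(n^2 - 7*n - 8)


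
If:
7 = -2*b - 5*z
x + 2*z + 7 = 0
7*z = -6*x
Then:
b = 35/2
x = 49/5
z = -42/5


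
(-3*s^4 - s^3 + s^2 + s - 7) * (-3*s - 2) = 9*s^5 + 9*s^4 - s^3 - 5*s^2 + 19*s + 14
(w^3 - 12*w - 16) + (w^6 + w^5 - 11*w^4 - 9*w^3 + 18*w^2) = w^6 + w^5 - 11*w^4 - 8*w^3 + 18*w^2 - 12*w - 16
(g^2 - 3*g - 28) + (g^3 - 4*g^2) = g^3 - 3*g^2 - 3*g - 28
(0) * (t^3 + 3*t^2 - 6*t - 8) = 0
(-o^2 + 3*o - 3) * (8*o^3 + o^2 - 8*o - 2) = -8*o^5 + 23*o^4 - 13*o^3 - 25*o^2 + 18*o + 6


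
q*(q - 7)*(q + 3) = q^3 - 4*q^2 - 21*q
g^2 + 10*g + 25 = (g + 5)^2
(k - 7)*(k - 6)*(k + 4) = k^3 - 9*k^2 - 10*k + 168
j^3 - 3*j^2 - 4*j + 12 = (j - 3)*(j - 2)*(j + 2)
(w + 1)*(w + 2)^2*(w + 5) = w^4 + 10*w^3 + 33*w^2 + 44*w + 20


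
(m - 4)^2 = m^2 - 8*m + 16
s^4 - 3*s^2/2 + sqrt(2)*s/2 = s*(s - sqrt(2)/2)^2*(s + sqrt(2))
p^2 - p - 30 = (p - 6)*(p + 5)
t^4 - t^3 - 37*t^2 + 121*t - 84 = (t - 4)*(t - 3)*(t - 1)*(t + 7)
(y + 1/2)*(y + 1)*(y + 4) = y^3 + 11*y^2/2 + 13*y/2 + 2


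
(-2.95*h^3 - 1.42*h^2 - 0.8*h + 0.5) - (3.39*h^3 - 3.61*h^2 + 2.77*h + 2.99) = -6.34*h^3 + 2.19*h^2 - 3.57*h - 2.49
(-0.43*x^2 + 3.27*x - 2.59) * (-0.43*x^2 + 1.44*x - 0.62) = 0.1849*x^4 - 2.0253*x^3 + 6.0891*x^2 - 5.757*x + 1.6058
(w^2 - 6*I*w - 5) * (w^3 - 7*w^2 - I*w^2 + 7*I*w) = w^5 - 7*w^4 - 7*I*w^4 - 11*w^3 + 49*I*w^3 + 77*w^2 + 5*I*w^2 - 35*I*w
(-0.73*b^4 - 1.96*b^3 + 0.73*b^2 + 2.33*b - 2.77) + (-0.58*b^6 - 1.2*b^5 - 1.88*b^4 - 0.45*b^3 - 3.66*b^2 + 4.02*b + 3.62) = -0.58*b^6 - 1.2*b^5 - 2.61*b^4 - 2.41*b^3 - 2.93*b^2 + 6.35*b + 0.85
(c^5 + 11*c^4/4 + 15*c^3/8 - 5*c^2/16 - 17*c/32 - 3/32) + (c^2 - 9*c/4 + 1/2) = c^5 + 11*c^4/4 + 15*c^3/8 + 11*c^2/16 - 89*c/32 + 13/32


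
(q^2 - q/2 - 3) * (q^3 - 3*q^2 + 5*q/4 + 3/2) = q^5 - 7*q^4/2 - q^3/4 + 79*q^2/8 - 9*q/2 - 9/2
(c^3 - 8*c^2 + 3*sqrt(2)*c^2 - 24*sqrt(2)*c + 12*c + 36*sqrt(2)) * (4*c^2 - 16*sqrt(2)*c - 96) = 4*c^5 - 32*c^4 - 4*sqrt(2)*c^4 - 144*c^3 + 32*sqrt(2)*c^3 - 336*sqrt(2)*c^2 + 1536*c^2 - 2304*c + 2304*sqrt(2)*c - 3456*sqrt(2)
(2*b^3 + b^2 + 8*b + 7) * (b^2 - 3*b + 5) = 2*b^5 - 5*b^4 + 15*b^3 - 12*b^2 + 19*b + 35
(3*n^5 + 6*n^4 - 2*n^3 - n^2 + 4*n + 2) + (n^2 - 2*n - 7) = 3*n^5 + 6*n^4 - 2*n^3 + 2*n - 5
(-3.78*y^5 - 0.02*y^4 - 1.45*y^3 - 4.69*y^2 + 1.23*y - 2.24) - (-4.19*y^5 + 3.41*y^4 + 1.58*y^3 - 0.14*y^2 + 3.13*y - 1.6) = 0.410000000000001*y^5 - 3.43*y^4 - 3.03*y^3 - 4.55*y^2 - 1.9*y - 0.64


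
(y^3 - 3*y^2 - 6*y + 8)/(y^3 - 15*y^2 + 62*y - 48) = (y^2 - 2*y - 8)/(y^2 - 14*y + 48)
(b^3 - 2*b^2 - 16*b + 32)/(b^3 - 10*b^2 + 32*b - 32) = (b + 4)/(b - 4)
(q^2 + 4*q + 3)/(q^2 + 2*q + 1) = (q + 3)/(q + 1)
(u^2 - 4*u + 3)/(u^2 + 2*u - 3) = (u - 3)/(u + 3)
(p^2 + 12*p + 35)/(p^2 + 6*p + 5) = (p + 7)/(p + 1)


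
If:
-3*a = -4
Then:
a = 4/3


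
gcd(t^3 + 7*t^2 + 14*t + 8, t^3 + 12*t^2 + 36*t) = 1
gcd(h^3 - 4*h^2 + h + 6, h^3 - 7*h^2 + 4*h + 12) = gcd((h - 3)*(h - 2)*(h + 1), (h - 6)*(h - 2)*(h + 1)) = h^2 - h - 2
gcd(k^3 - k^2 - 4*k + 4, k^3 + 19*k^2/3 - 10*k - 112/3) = k + 2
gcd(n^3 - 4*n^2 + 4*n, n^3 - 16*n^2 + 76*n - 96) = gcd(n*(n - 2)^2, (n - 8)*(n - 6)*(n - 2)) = n - 2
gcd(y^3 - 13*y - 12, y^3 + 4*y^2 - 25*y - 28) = y^2 - 3*y - 4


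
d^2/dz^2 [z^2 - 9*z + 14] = 2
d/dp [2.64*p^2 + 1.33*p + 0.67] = 5.28*p + 1.33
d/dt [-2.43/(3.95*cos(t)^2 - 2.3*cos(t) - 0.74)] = (5.589 - 19.197*cos(t))*sin(t)/(-3.95*cos(t)^2 + 2.3*cos(t) + 0.74)^2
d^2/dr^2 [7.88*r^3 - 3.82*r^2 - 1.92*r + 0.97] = 47.28*r - 7.64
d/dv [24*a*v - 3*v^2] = 24*a - 6*v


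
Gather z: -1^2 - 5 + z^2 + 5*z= z^2 + 5*z - 6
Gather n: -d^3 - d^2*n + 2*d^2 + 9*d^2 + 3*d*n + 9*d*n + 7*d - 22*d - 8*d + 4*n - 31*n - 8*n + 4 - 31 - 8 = -d^3 + 11*d^2 - 23*d + n*(-d^2 + 12*d - 35) - 35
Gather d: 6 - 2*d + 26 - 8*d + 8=40 - 10*d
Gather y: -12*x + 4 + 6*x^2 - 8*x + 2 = 6*x^2 - 20*x + 6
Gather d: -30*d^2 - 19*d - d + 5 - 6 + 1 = -30*d^2 - 20*d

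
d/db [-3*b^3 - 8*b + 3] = -9*b^2 - 8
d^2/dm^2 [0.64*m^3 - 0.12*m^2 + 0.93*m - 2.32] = 3.84*m - 0.24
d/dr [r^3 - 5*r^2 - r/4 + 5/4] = 3*r^2 - 10*r - 1/4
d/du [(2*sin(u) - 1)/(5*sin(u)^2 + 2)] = 2*(-5*sin(u)^2 + 5*sin(u) + 2)*cos(u)/(5*sin(u)^2 + 2)^2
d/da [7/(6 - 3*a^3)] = 7*a^2/(a^3 - 2)^2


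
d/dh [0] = 0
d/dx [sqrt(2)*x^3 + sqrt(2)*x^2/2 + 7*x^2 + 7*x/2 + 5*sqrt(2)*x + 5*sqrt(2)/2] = 3*sqrt(2)*x^2 + sqrt(2)*x + 14*x + 7/2 + 5*sqrt(2)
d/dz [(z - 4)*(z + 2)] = 2*z - 2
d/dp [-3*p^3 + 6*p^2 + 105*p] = -9*p^2 + 12*p + 105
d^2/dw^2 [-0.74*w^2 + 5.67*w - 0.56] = -1.48000000000000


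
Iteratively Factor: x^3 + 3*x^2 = (x)*(x^2 + 3*x) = x*(x + 3)*(x)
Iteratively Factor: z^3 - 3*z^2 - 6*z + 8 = (z - 1)*(z^2 - 2*z - 8) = (z - 4)*(z - 1)*(z + 2)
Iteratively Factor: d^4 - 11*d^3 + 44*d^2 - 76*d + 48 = (d - 3)*(d^3 - 8*d^2 + 20*d - 16) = (d - 3)*(d - 2)*(d^2 - 6*d + 8) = (d - 4)*(d - 3)*(d - 2)*(d - 2)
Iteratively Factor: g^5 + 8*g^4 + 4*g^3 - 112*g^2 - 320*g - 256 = (g + 2)*(g^4 + 6*g^3 - 8*g^2 - 96*g - 128) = (g + 2)*(g + 4)*(g^3 + 2*g^2 - 16*g - 32) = (g + 2)^2*(g + 4)*(g^2 - 16) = (g + 2)^2*(g + 4)^2*(g - 4)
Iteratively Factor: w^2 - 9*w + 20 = (w - 5)*(w - 4)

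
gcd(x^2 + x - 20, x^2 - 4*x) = x - 4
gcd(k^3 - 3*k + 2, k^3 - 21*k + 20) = k - 1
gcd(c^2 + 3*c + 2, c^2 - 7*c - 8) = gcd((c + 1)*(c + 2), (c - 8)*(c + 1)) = c + 1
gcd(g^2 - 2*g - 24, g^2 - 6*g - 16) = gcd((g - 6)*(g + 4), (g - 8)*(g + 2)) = 1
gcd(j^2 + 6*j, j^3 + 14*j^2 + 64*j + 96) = j + 6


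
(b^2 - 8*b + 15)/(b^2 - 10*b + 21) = (b - 5)/(b - 7)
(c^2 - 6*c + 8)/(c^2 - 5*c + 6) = (c - 4)/(c - 3)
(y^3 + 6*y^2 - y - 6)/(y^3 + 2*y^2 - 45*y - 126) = (y^2 - 1)/(y^2 - 4*y - 21)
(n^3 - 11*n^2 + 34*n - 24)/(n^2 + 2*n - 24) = (n^2 - 7*n + 6)/(n + 6)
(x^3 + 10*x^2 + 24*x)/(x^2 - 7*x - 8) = x*(x^2 + 10*x + 24)/(x^2 - 7*x - 8)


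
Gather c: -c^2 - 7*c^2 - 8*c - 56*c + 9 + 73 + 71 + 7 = -8*c^2 - 64*c + 160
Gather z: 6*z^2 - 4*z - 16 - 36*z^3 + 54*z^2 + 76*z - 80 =-36*z^3 + 60*z^2 + 72*z - 96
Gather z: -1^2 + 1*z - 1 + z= 2*z - 2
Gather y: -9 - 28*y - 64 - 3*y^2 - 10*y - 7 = -3*y^2 - 38*y - 80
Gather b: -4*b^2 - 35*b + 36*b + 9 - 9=-4*b^2 + b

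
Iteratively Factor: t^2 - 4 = (t + 2)*(t - 2)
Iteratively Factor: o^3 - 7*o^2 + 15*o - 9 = (o - 3)*(o^2 - 4*o + 3) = (o - 3)^2*(o - 1)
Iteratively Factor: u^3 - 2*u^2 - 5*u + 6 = (u - 3)*(u^2 + u - 2) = (u - 3)*(u - 1)*(u + 2)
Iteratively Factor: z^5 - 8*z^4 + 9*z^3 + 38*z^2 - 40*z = (z - 5)*(z^4 - 3*z^3 - 6*z^2 + 8*z) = (z - 5)*(z - 1)*(z^3 - 2*z^2 - 8*z) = (z - 5)*(z - 4)*(z - 1)*(z^2 + 2*z) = z*(z - 5)*(z - 4)*(z - 1)*(z + 2)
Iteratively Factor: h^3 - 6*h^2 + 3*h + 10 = (h + 1)*(h^2 - 7*h + 10) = (h - 2)*(h + 1)*(h - 5)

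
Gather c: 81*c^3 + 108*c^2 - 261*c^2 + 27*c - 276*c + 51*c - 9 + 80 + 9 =81*c^3 - 153*c^2 - 198*c + 80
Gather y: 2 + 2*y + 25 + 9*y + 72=11*y + 99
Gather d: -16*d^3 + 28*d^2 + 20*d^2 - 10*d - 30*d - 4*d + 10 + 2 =-16*d^3 + 48*d^2 - 44*d + 12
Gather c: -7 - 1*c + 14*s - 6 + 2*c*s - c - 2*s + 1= c*(2*s - 2) + 12*s - 12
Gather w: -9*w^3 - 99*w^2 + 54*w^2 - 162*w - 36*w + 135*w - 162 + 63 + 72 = -9*w^3 - 45*w^2 - 63*w - 27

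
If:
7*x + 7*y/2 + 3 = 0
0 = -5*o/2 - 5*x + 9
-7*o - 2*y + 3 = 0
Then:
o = 139/105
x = 239/210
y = -47/15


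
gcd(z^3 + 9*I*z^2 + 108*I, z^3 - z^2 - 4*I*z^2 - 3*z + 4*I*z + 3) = z - 3*I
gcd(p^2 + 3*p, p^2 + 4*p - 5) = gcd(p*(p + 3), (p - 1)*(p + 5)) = 1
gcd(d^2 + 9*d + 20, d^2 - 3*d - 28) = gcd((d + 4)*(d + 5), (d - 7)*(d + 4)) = d + 4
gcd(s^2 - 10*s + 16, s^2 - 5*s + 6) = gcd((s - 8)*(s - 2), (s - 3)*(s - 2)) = s - 2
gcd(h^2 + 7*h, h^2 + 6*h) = h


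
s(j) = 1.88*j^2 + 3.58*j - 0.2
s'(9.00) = 37.42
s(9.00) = 184.30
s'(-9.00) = -30.26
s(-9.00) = 119.86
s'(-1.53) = -2.17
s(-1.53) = -1.28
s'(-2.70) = -6.57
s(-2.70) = 3.84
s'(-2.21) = -4.73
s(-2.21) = 1.07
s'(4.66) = 21.10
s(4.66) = 57.31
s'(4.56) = 20.73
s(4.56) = 55.22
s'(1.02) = 7.42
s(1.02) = 5.41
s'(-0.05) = 3.39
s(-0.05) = -0.37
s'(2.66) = 13.58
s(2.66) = 22.62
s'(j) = 3.76*j + 3.58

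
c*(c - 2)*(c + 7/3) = c^3 + c^2/3 - 14*c/3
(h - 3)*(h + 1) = h^2 - 2*h - 3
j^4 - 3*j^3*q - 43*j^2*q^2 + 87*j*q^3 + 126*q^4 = (j - 7*q)*(j - 3*q)*(j + q)*(j + 6*q)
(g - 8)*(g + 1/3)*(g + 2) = g^3 - 17*g^2/3 - 18*g - 16/3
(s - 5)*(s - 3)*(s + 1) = s^3 - 7*s^2 + 7*s + 15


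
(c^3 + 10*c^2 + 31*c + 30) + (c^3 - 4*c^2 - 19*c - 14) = 2*c^3 + 6*c^2 + 12*c + 16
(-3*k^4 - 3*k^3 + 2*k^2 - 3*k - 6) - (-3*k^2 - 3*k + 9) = -3*k^4 - 3*k^3 + 5*k^2 - 15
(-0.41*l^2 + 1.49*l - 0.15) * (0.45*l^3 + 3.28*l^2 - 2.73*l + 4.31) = -0.1845*l^5 - 0.6743*l^4 + 5.939*l^3 - 6.3268*l^2 + 6.8314*l - 0.6465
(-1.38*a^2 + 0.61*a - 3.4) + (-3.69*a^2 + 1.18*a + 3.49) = -5.07*a^2 + 1.79*a + 0.0900000000000003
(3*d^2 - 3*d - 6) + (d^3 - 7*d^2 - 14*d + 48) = d^3 - 4*d^2 - 17*d + 42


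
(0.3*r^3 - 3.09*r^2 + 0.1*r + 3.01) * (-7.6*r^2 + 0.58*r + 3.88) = -2.28*r^5 + 23.658*r^4 - 1.3882*r^3 - 34.8072*r^2 + 2.1338*r + 11.6788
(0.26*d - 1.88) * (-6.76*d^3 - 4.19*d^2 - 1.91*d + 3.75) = -1.7576*d^4 + 11.6194*d^3 + 7.3806*d^2 + 4.5658*d - 7.05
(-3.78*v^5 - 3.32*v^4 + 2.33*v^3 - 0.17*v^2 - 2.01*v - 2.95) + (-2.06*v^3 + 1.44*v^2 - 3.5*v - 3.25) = -3.78*v^5 - 3.32*v^4 + 0.27*v^3 + 1.27*v^2 - 5.51*v - 6.2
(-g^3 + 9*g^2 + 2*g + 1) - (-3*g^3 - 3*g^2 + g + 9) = 2*g^3 + 12*g^2 + g - 8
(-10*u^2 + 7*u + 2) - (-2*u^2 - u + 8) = -8*u^2 + 8*u - 6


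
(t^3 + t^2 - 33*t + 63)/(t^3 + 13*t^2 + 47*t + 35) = (t^2 - 6*t + 9)/(t^2 + 6*t + 5)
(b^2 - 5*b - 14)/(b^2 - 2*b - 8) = (b - 7)/(b - 4)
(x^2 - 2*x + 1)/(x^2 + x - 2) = (x - 1)/(x + 2)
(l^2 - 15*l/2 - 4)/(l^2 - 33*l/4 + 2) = 2*(2*l + 1)/(4*l - 1)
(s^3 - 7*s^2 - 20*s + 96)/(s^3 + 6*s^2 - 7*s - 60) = (s - 8)/(s + 5)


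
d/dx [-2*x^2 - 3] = -4*x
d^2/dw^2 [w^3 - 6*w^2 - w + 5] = 6*w - 12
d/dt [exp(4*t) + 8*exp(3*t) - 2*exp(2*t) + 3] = 4*(exp(2*t) + 6*exp(t) - 1)*exp(2*t)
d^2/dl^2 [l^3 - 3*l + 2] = 6*l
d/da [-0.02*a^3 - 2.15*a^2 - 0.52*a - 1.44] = -0.06*a^2 - 4.3*a - 0.52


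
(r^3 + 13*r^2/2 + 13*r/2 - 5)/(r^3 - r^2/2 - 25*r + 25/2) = (r + 2)/(r - 5)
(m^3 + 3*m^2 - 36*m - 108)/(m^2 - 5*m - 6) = (m^2 + 9*m + 18)/(m + 1)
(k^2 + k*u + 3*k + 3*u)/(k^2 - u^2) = (-k - 3)/(-k + u)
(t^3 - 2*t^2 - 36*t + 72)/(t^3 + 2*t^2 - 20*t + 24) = (t - 6)/(t - 2)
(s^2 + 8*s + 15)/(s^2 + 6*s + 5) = (s + 3)/(s + 1)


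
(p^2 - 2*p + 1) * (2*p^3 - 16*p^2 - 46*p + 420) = 2*p^5 - 20*p^4 - 12*p^3 + 496*p^2 - 886*p + 420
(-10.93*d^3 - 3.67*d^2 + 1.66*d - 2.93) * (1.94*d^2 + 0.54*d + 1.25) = -21.2042*d^5 - 13.022*d^4 - 12.4239*d^3 - 9.3753*d^2 + 0.492799999999999*d - 3.6625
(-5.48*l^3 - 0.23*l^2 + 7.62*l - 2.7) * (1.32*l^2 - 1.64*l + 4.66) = -7.2336*l^5 + 8.6836*l^4 - 15.1012*l^3 - 17.1326*l^2 + 39.9372*l - 12.582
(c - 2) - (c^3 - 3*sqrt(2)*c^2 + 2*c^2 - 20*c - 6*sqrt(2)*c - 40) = -c^3 - 2*c^2 + 3*sqrt(2)*c^2 + 6*sqrt(2)*c + 21*c + 38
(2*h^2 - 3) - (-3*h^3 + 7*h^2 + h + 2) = 3*h^3 - 5*h^2 - h - 5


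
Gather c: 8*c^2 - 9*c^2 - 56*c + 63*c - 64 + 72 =-c^2 + 7*c + 8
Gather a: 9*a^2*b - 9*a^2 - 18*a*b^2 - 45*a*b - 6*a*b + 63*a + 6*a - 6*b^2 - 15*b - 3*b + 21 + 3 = a^2*(9*b - 9) + a*(-18*b^2 - 51*b + 69) - 6*b^2 - 18*b + 24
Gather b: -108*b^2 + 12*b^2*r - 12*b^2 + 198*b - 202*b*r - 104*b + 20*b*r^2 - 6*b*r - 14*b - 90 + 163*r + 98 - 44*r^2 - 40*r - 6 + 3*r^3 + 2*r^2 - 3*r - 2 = b^2*(12*r - 120) + b*(20*r^2 - 208*r + 80) + 3*r^3 - 42*r^2 + 120*r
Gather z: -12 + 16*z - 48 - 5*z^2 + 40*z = -5*z^2 + 56*z - 60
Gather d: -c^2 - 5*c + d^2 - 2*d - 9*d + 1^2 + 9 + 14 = -c^2 - 5*c + d^2 - 11*d + 24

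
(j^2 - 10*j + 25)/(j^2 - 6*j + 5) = (j - 5)/(j - 1)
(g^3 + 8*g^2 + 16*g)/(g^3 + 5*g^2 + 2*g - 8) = g*(g + 4)/(g^2 + g - 2)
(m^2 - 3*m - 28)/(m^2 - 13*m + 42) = (m + 4)/(m - 6)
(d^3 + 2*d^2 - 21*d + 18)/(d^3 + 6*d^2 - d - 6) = (d - 3)/(d + 1)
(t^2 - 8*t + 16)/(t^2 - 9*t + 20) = (t - 4)/(t - 5)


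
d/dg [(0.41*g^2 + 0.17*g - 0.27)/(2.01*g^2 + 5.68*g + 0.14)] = (1.9871*g^2 + 1.2002*g + 1.5574)/(4.0401*g^4 + 22.8336*g^3 + 32.8252*g^2 + 1.5904*g + 0.0196)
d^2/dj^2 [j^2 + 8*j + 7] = 2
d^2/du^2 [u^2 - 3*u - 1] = 2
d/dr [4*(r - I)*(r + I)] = 8*r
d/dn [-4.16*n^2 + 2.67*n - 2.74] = 2.67 - 8.32*n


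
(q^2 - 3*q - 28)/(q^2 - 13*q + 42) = (q + 4)/(q - 6)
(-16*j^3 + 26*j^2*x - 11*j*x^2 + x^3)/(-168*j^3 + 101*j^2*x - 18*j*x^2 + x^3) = (2*j^2 - 3*j*x + x^2)/(21*j^2 - 10*j*x + x^2)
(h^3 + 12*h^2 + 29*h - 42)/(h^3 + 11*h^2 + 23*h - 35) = (h + 6)/(h + 5)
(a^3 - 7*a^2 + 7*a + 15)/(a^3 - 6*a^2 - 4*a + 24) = (a^3 - 7*a^2 + 7*a + 15)/(a^3 - 6*a^2 - 4*a + 24)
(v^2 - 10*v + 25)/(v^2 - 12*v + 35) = (v - 5)/(v - 7)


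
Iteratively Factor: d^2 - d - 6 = (d + 2)*(d - 3)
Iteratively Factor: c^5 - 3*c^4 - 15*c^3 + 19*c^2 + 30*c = (c + 1)*(c^4 - 4*c^3 - 11*c^2 + 30*c) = (c - 2)*(c + 1)*(c^3 - 2*c^2 - 15*c) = (c - 5)*(c - 2)*(c + 1)*(c^2 + 3*c) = c*(c - 5)*(c - 2)*(c + 1)*(c + 3)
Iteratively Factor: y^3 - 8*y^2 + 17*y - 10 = (y - 1)*(y^2 - 7*y + 10) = (y - 2)*(y - 1)*(y - 5)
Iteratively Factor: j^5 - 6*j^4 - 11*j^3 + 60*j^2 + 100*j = (j - 5)*(j^4 - j^3 - 16*j^2 - 20*j) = j*(j - 5)*(j^3 - j^2 - 16*j - 20) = j*(j - 5)^2*(j^2 + 4*j + 4) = j*(j - 5)^2*(j + 2)*(j + 2)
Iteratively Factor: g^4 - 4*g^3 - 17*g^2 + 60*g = (g - 3)*(g^3 - g^2 - 20*g) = (g - 3)*(g + 4)*(g^2 - 5*g) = g*(g - 3)*(g + 4)*(g - 5)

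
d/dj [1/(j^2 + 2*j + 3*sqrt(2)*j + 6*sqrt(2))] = (-2*j - 3*sqrt(2) - 2)/(j^2 + 2*j + 3*sqrt(2)*j + 6*sqrt(2))^2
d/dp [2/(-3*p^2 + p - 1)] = 2*(6*p - 1)/(3*p^2 - p + 1)^2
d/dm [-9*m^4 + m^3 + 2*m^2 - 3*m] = -36*m^3 + 3*m^2 + 4*m - 3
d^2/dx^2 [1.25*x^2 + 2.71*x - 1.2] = 2.50000000000000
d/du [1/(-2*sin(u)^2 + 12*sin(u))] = (sin(u) - 3)*cos(u)/((sin(u) - 6)^2*sin(u)^2)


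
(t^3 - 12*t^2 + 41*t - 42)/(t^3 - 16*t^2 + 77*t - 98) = (t - 3)/(t - 7)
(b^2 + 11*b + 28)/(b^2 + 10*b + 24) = (b + 7)/(b + 6)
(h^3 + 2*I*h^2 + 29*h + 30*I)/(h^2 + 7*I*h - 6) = h - 5*I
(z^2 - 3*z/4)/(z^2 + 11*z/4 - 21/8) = 2*z/(2*z + 7)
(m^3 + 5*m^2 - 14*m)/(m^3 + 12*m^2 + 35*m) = (m - 2)/(m + 5)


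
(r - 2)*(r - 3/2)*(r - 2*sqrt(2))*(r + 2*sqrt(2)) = r^4 - 7*r^3/2 - 5*r^2 + 28*r - 24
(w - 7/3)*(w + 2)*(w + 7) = w^3 + 20*w^2/3 - 7*w - 98/3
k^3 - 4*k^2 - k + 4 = (k - 4)*(k - 1)*(k + 1)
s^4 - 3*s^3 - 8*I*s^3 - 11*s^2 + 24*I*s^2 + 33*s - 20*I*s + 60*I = (s - 3)*(s - 5*I)*(s - 4*I)*(s + I)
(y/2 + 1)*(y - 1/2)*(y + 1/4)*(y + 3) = y^4/2 + 19*y^3/8 + 37*y^2/16 - 17*y/16 - 3/8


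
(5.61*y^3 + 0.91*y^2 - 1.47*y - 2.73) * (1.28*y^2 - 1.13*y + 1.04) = 7.1808*y^5 - 5.1745*y^4 + 2.9245*y^3 - 0.8869*y^2 + 1.5561*y - 2.8392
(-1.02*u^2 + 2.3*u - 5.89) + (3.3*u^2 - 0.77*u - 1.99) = 2.28*u^2 + 1.53*u - 7.88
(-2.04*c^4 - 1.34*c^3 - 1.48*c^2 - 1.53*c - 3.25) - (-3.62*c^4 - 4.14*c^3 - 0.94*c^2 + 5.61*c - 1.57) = 1.58*c^4 + 2.8*c^3 - 0.54*c^2 - 7.14*c - 1.68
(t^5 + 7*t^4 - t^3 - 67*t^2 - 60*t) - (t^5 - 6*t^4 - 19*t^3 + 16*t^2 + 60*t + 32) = 13*t^4 + 18*t^3 - 83*t^2 - 120*t - 32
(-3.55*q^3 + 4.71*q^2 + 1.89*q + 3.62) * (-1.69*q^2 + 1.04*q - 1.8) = 5.9995*q^5 - 11.6519*q^4 + 8.0943*q^3 - 12.6302*q^2 + 0.3628*q - 6.516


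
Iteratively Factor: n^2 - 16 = (n - 4)*(n + 4)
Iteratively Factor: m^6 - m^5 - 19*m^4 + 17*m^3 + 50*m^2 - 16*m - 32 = (m - 2)*(m^5 + m^4 - 17*m^3 - 17*m^2 + 16*m + 16) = (m - 2)*(m + 1)*(m^4 - 17*m^2 + 16) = (m - 4)*(m - 2)*(m + 1)*(m^3 + 4*m^2 - m - 4) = (m - 4)*(m - 2)*(m + 1)*(m + 4)*(m^2 - 1) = (m - 4)*(m - 2)*(m + 1)^2*(m + 4)*(m - 1)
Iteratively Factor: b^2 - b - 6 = (b + 2)*(b - 3)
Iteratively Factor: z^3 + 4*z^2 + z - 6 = (z + 2)*(z^2 + 2*z - 3) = (z - 1)*(z + 2)*(z + 3)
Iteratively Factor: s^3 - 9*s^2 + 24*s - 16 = (s - 4)*(s^2 - 5*s + 4) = (s - 4)*(s - 1)*(s - 4)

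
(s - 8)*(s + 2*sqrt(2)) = s^2 - 8*s + 2*sqrt(2)*s - 16*sqrt(2)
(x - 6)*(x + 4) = x^2 - 2*x - 24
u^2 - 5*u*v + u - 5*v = (u + 1)*(u - 5*v)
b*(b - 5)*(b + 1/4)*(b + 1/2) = b^4 - 17*b^3/4 - 29*b^2/8 - 5*b/8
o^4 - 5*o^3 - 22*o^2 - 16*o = o*(o - 8)*(o + 1)*(o + 2)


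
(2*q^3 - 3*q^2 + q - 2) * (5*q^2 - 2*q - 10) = 10*q^5 - 19*q^4 - 9*q^3 + 18*q^2 - 6*q + 20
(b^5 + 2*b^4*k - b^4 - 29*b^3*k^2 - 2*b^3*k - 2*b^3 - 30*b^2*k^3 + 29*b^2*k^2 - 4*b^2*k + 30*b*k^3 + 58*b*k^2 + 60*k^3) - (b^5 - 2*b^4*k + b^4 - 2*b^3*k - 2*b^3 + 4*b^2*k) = 4*b^4*k - 2*b^4 - 29*b^3*k^2 - 30*b^2*k^3 + 29*b^2*k^2 - 8*b^2*k + 30*b*k^3 + 58*b*k^2 + 60*k^3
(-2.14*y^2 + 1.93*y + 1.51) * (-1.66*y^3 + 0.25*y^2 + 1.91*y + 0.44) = 3.5524*y^5 - 3.7388*y^4 - 6.1115*y^3 + 3.1222*y^2 + 3.7333*y + 0.6644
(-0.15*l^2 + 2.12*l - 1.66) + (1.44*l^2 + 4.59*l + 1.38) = 1.29*l^2 + 6.71*l - 0.28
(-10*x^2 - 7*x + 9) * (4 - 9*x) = 90*x^3 + 23*x^2 - 109*x + 36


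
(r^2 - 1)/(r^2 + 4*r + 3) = (r - 1)/(r + 3)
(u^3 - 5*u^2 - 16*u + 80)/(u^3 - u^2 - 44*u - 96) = (u^2 - 9*u + 20)/(u^2 - 5*u - 24)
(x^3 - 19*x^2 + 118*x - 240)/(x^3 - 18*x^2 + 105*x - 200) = (x - 6)/(x - 5)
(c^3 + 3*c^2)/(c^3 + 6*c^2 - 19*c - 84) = c^2/(c^2 + 3*c - 28)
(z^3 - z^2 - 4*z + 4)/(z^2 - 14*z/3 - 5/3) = 3*(-z^3 + z^2 + 4*z - 4)/(-3*z^2 + 14*z + 5)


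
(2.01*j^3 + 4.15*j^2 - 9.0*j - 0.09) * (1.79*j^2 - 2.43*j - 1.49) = 3.5979*j^5 + 2.5442*j^4 - 29.1894*j^3 + 15.5254*j^2 + 13.6287*j + 0.1341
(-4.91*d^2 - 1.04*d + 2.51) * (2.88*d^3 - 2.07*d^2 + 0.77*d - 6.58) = -14.1408*d^5 + 7.1685*d^4 + 5.6009*d^3 + 26.3113*d^2 + 8.7759*d - 16.5158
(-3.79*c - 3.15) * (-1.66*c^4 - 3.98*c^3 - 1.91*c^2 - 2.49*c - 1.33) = 6.2914*c^5 + 20.3132*c^4 + 19.7759*c^3 + 15.4536*c^2 + 12.8842*c + 4.1895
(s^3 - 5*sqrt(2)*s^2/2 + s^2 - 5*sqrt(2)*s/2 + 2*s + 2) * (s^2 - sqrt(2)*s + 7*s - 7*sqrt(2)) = s^5 - 7*sqrt(2)*s^4/2 + 8*s^4 - 28*sqrt(2)*s^3 + 14*s^3 - 53*sqrt(2)*s^2/2 + 56*s^2 - 16*sqrt(2)*s + 49*s - 14*sqrt(2)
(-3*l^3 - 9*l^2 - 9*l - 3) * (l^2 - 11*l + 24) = -3*l^5 + 24*l^4 + 18*l^3 - 120*l^2 - 183*l - 72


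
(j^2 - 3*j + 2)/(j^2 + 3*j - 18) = (j^2 - 3*j + 2)/(j^2 + 3*j - 18)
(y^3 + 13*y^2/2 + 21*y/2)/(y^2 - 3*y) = (2*y^2 + 13*y + 21)/(2*(y - 3))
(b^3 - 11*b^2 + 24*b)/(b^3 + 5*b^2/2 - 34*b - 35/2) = 2*b*(b^2 - 11*b + 24)/(2*b^3 + 5*b^2 - 68*b - 35)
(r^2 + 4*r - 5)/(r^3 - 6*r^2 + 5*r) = (r + 5)/(r*(r - 5))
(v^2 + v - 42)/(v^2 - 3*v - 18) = (v + 7)/(v + 3)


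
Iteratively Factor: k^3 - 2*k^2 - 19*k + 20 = (k - 5)*(k^2 + 3*k - 4) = (k - 5)*(k + 4)*(k - 1)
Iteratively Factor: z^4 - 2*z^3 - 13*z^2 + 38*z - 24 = (z - 2)*(z^3 - 13*z + 12) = (z - 2)*(z + 4)*(z^2 - 4*z + 3) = (z - 3)*(z - 2)*(z + 4)*(z - 1)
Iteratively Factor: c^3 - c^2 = (c - 1)*(c^2) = c*(c - 1)*(c)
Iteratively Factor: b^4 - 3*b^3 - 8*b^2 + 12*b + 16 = (b - 4)*(b^3 + b^2 - 4*b - 4) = (b - 4)*(b + 1)*(b^2 - 4) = (b - 4)*(b - 2)*(b + 1)*(b + 2)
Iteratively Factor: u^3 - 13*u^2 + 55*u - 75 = (u - 5)*(u^2 - 8*u + 15) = (u - 5)^2*(u - 3)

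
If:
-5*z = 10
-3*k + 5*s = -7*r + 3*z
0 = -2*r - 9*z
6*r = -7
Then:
No Solution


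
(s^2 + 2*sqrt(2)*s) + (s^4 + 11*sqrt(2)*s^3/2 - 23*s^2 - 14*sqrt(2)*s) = s^4 + 11*sqrt(2)*s^3/2 - 22*s^2 - 12*sqrt(2)*s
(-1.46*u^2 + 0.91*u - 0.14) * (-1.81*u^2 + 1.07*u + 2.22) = 2.6426*u^4 - 3.2093*u^3 - 2.0141*u^2 + 1.8704*u - 0.3108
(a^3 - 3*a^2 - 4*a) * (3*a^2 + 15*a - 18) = 3*a^5 + 6*a^4 - 75*a^3 - 6*a^2 + 72*a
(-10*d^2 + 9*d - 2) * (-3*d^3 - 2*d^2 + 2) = 30*d^5 - 7*d^4 - 12*d^3 - 16*d^2 + 18*d - 4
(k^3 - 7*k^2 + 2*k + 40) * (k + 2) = k^4 - 5*k^3 - 12*k^2 + 44*k + 80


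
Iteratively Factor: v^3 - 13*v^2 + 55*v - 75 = (v - 5)*(v^2 - 8*v + 15) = (v - 5)*(v - 3)*(v - 5)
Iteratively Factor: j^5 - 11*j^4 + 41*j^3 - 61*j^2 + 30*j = (j - 2)*(j^4 - 9*j^3 + 23*j^2 - 15*j) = (j - 2)*(j - 1)*(j^3 - 8*j^2 + 15*j) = (j - 5)*(j - 2)*(j - 1)*(j^2 - 3*j) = (j - 5)*(j - 3)*(j - 2)*(j - 1)*(j)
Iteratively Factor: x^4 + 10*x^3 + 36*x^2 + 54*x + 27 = (x + 3)*(x^3 + 7*x^2 + 15*x + 9) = (x + 1)*(x + 3)*(x^2 + 6*x + 9) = (x + 1)*(x + 3)^2*(x + 3)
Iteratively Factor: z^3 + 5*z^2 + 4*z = (z + 1)*(z^2 + 4*z) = z*(z + 1)*(z + 4)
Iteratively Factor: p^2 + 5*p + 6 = (p + 2)*(p + 3)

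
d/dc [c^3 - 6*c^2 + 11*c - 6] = 3*c^2 - 12*c + 11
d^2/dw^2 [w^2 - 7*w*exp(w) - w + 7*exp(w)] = -7*w*exp(w) - 7*exp(w) + 2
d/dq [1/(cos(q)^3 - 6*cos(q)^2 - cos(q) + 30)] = (3*cos(q)^2 - 12*cos(q) - 1)*sin(q)/(sin(q)^2*cos(q) - 6*sin(q)^2 - 24)^2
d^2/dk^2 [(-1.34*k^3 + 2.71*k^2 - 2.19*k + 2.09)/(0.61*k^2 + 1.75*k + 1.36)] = (8.88178419700125e-16*k^5 - 8.88178419700125e-16*k^4 - 13.39982*k^3 - 27.958362*k^2 + 9.41661*k + 29.782754)/(0.226981*k^6 + 1.953525*k^5 + 7.122543*k^4 + 14.070175*k^3 + 15.879768*k^2 + 9.7104*k + 2.515456)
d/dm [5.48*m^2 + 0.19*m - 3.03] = 10.96*m + 0.19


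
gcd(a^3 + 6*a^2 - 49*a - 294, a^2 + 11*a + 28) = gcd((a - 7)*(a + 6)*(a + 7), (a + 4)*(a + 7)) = a + 7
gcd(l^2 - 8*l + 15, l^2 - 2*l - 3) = l - 3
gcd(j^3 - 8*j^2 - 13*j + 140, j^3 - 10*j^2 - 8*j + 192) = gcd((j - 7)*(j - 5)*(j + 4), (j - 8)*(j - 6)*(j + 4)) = j + 4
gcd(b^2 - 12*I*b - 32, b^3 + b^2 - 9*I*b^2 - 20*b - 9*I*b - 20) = b - 4*I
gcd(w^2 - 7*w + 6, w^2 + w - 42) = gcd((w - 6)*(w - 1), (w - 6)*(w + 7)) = w - 6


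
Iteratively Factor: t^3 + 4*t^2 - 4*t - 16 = (t - 2)*(t^2 + 6*t + 8) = (t - 2)*(t + 2)*(t + 4)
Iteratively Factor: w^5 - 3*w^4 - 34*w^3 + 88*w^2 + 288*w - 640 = (w - 2)*(w^4 - w^3 - 36*w^2 + 16*w + 320) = (w - 2)*(w + 4)*(w^3 - 5*w^2 - 16*w + 80) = (w - 2)*(w + 4)^2*(w^2 - 9*w + 20) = (w - 5)*(w - 2)*(w + 4)^2*(w - 4)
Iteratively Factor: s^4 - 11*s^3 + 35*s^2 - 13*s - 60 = (s - 5)*(s^3 - 6*s^2 + 5*s + 12) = (s - 5)*(s - 4)*(s^2 - 2*s - 3) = (s - 5)*(s - 4)*(s - 3)*(s + 1)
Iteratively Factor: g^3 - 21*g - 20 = (g + 4)*(g^2 - 4*g - 5) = (g + 1)*(g + 4)*(g - 5)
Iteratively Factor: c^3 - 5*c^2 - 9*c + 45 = (c + 3)*(c^2 - 8*c + 15) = (c - 5)*(c + 3)*(c - 3)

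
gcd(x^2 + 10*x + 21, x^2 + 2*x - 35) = x + 7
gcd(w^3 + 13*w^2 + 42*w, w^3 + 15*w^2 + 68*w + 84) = w^2 + 13*w + 42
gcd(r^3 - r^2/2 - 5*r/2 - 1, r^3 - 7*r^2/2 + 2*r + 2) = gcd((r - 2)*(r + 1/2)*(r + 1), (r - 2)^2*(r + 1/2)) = r^2 - 3*r/2 - 1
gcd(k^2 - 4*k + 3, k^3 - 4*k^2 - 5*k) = 1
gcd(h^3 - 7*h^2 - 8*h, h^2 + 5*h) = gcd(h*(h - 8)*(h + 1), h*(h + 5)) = h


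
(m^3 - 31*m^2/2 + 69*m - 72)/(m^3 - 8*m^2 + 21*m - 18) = (m^3 - 31*m^2/2 + 69*m - 72)/(m^3 - 8*m^2 + 21*m - 18)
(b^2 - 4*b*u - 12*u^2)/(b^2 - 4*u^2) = (-b + 6*u)/(-b + 2*u)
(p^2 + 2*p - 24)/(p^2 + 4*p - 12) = (p - 4)/(p - 2)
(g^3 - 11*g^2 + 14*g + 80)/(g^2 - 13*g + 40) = g + 2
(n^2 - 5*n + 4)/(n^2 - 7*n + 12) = (n - 1)/(n - 3)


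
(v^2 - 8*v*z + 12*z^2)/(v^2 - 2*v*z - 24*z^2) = (v - 2*z)/(v + 4*z)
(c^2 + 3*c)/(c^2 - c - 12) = c/(c - 4)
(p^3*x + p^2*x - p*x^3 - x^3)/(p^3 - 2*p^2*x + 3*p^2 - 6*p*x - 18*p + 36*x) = x*(p^3 + p^2 - p*x^2 - x^2)/(p^3 - 2*p^2*x + 3*p^2 - 6*p*x - 18*p + 36*x)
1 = 1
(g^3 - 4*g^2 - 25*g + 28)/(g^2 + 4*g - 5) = (g^2 - 3*g - 28)/(g + 5)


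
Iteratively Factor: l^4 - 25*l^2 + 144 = (l + 4)*(l^3 - 4*l^2 - 9*l + 36) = (l - 4)*(l + 4)*(l^2 - 9) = (l - 4)*(l + 3)*(l + 4)*(l - 3)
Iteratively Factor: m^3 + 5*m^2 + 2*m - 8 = (m + 4)*(m^2 + m - 2) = (m - 1)*(m + 4)*(m + 2)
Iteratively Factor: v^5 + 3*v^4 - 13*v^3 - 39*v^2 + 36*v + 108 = (v - 3)*(v^4 + 6*v^3 + 5*v^2 - 24*v - 36) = (v - 3)*(v + 2)*(v^3 + 4*v^2 - 3*v - 18) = (v - 3)*(v - 2)*(v + 2)*(v^2 + 6*v + 9) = (v - 3)*(v - 2)*(v + 2)*(v + 3)*(v + 3)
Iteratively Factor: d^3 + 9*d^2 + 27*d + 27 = (d + 3)*(d^2 + 6*d + 9) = (d + 3)^2*(d + 3)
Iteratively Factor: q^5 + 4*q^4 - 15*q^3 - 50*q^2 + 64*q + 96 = (q + 4)*(q^4 - 15*q^2 + 10*q + 24) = (q - 2)*(q + 4)*(q^3 + 2*q^2 - 11*q - 12) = (q - 3)*(q - 2)*(q + 4)*(q^2 + 5*q + 4) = (q - 3)*(q - 2)*(q + 4)^2*(q + 1)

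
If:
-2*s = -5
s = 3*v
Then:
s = 5/2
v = 5/6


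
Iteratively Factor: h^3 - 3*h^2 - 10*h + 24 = (h - 4)*(h^2 + h - 6) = (h - 4)*(h + 3)*(h - 2)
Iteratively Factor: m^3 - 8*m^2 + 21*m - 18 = (m - 3)*(m^2 - 5*m + 6) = (m - 3)^2*(m - 2)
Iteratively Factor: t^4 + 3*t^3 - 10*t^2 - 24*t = (t + 4)*(t^3 - t^2 - 6*t) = t*(t + 4)*(t^2 - t - 6) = t*(t - 3)*(t + 4)*(t + 2)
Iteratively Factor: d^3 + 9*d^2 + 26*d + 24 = (d + 4)*(d^2 + 5*d + 6) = (d + 3)*(d + 4)*(d + 2)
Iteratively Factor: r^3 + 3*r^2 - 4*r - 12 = (r + 3)*(r^2 - 4) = (r + 2)*(r + 3)*(r - 2)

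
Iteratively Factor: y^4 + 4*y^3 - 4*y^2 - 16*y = (y + 2)*(y^3 + 2*y^2 - 8*y) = y*(y + 2)*(y^2 + 2*y - 8) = y*(y - 2)*(y + 2)*(y + 4)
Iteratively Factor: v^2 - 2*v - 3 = (v + 1)*(v - 3)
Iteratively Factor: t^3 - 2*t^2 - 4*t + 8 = (t + 2)*(t^2 - 4*t + 4) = (t - 2)*(t + 2)*(t - 2)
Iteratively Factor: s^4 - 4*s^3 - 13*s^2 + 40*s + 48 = (s + 3)*(s^3 - 7*s^2 + 8*s + 16) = (s - 4)*(s + 3)*(s^2 - 3*s - 4) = (s - 4)^2*(s + 3)*(s + 1)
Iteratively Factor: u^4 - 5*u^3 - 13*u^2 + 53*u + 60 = (u - 4)*(u^3 - u^2 - 17*u - 15) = (u - 5)*(u - 4)*(u^2 + 4*u + 3) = (u - 5)*(u - 4)*(u + 3)*(u + 1)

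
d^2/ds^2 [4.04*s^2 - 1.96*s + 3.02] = 8.08000000000000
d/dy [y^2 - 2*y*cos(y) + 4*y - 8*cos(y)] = 2*y*sin(y) + 2*y + 8*sin(y) - 2*cos(y) + 4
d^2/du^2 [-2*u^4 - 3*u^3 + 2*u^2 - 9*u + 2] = -24*u^2 - 18*u + 4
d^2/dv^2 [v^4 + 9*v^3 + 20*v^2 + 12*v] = 12*v^2 + 54*v + 40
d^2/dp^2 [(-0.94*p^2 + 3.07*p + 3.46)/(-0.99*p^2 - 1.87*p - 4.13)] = (-9.498258*p^3 - 43.407144*p^2 + 36.880866*p + 83.582062)/(0.970299*p^6 + 5.498361*p^5 + 22.529232*p^4 + 52.414417*p^3 + 93.985584*p^2 + 95.689209*p + 70.444997)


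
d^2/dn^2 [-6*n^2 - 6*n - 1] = -12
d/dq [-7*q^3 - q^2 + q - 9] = -21*q^2 - 2*q + 1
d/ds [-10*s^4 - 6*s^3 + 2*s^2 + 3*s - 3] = -40*s^3 - 18*s^2 + 4*s + 3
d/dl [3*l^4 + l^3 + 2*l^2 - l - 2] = 12*l^3 + 3*l^2 + 4*l - 1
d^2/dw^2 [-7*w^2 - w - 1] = -14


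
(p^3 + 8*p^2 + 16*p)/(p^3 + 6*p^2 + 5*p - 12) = p*(p + 4)/(p^2 + 2*p - 3)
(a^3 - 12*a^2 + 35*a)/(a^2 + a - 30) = a*(a - 7)/(a + 6)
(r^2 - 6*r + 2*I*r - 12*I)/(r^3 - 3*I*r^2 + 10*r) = (r - 6)/(r*(r - 5*I))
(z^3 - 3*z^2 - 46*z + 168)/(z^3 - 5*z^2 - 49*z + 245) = (z^2 - 10*z + 24)/(z^2 - 12*z + 35)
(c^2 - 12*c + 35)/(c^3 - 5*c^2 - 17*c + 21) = (c - 5)/(c^2 + 2*c - 3)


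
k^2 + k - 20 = (k - 4)*(k + 5)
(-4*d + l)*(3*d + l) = -12*d^2 - d*l + l^2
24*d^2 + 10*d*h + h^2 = (4*d + h)*(6*d + h)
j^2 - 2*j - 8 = (j - 4)*(j + 2)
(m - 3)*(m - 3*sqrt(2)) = m^2 - 3*sqrt(2)*m - 3*m + 9*sqrt(2)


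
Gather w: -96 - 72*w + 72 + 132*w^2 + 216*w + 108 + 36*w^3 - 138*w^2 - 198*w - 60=36*w^3 - 6*w^2 - 54*w + 24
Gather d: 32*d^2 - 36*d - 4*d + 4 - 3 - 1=32*d^2 - 40*d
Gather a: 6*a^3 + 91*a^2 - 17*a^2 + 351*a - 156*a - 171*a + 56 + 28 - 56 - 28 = 6*a^3 + 74*a^2 + 24*a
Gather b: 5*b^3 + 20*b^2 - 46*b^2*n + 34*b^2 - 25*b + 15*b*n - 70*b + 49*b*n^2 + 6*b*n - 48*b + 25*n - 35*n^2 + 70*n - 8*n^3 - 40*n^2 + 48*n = 5*b^3 + b^2*(54 - 46*n) + b*(49*n^2 + 21*n - 143) - 8*n^3 - 75*n^2 + 143*n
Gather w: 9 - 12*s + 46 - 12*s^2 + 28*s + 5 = -12*s^2 + 16*s + 60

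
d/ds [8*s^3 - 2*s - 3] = 24*s^2 - 2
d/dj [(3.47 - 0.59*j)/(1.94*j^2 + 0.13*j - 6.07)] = (1.1446*j^2 - 13.4636*j + 3.1302)/(3.7636*j^4 + 0.5044*j^3 - 23.5347*j^2 - 1.5782*j + 36.8449)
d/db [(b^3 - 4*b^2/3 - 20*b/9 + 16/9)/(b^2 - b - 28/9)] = (9*b^2 - 42*b + 44)/(9*b^2 - 42*b + 49)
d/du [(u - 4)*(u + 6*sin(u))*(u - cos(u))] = (u - 4)*(u + 6*sin(u))*(sin(u) + 1) + (u - 4)*(u - cos(u))*(6*cos(u) + 1) + (u + 6*sin(u))*(u - cos(u))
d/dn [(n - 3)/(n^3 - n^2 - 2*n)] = (-n*(-n^2 + n + 2) + (n - 3)*(-3*n^2 + 2*n + 2))/(n^2*(-n^2 + n + 2)^2)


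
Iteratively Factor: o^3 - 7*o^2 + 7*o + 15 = (o - 3)*(o^2 - 4*o - 5) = (o - 5)*(o - 3)*(o + 1)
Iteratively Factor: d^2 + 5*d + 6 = (d + 3)*(d + 2)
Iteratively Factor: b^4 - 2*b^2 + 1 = (b + 1)*(b^3 - b^2 - b + 1) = (b - 1)*(b + 1)*(b^2 - 1) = (b - 1)*(b + 1)^2*(b - 1)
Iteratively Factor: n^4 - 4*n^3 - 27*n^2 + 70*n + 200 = (n + 4)*(n^3 - 8*n^2 + 5*n + 50) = (n - 5)*(n + 4)*(n^2 - 3*n - 10) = (n - 5)*(n + 2)*(n + 4)*(n - 5)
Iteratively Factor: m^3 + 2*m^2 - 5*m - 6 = (m - 2)*(m^2 + 4*m + 3) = (m - 2)*(m + 3)*(m + 1)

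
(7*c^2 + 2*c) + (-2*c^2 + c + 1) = 5*c^2 + 3*c + 1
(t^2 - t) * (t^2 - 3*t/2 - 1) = t^4 - 5*t^3/2 + t^2/2 + t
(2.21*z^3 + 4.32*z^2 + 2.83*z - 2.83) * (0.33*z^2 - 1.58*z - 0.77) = 0.7293*z^5 - 2.0662*z^4 - 7.5934*z^3 - 8.7317*z^2 + 2.2923*z + 2.1791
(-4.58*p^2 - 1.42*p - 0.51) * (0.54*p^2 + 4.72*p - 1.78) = -2.4732*p^4 - 22.3844*p^3 + 1.1746*p^2 + 0.1204*p + 0.9078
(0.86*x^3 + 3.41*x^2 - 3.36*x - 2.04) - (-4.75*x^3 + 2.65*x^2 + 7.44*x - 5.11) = 5.61*x^3 + 0.76*x^2 - 10.8*x + 3.07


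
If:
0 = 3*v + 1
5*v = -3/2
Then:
No Solution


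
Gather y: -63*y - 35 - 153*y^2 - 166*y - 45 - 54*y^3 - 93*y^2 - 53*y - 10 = -54*y^3 - 246*y^2 - 282*y - 90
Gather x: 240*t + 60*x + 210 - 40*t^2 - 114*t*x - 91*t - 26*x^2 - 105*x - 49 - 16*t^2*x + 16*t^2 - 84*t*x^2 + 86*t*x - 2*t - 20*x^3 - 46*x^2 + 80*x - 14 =-24*t^2 + 147*t - 20*x^3 + x^2*(-84*t - 72) + x*(-16*t^2 - 28*t + 35) + 147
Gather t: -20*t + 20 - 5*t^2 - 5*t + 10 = -5*t^2 - 25*t + 30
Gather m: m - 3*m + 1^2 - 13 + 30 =18 - 2*m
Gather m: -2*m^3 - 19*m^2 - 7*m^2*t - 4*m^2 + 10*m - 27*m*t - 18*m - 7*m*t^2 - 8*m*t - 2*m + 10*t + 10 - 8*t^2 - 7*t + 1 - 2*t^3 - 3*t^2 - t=-2*m^3 + m^2*(-7*t - 23) + m*(-7*t^2 - 35*t - 10) - 2*t^3 - 11*t^2 + 2*t + 11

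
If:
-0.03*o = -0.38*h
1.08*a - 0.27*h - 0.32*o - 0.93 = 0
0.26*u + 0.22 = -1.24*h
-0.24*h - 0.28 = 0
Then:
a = -3.81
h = -1.17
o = -14.78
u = 4.72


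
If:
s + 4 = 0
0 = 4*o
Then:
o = 0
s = -4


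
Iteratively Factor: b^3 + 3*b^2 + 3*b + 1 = (b + 1)*(b^2 + 2*b + 1) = (b + 1)^2*(b + 1)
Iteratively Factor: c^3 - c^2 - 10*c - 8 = (c + 2)*(c^2 - 3*c - 4) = (c - 4)*(c + 2)*(c + 1)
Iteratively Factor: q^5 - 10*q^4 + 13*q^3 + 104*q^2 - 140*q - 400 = (q + 2)*(q^4 - 12*q^3 + 37*q^2 + 30*q - 200) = (q + 2)^2*(q^3 - 14*q^2 + 65*q - 100) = (q - 4)*(q + 2)^2*(q^2 - 10*q + 25) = (q - 5)*(q - 4)*(q + 2)^2*(q - 5)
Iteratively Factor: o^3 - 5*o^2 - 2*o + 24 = (o - 3)*(o^2 - 2*o - 8) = (o - 4)*(o - 3)*(o + 2)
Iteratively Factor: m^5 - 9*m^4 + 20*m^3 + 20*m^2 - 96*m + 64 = (m - 4)*(m^4 - 5*m^3 + 20*m - 16) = (m - 4)*(m + 2)*(m^3 - 7*m^2 + 14*m - 8) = (m - 4)^2*(m + 2)*(m^2 - 3*m + 2) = (m - 4)^2*(m - 1)*(m + 2)*(m - 2)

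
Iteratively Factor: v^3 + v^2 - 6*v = (v + 3)*(v^2 - 2*v) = (v - 2)*(v + 3)*(v)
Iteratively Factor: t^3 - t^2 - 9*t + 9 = (t - 3)*(t^2 + 2*t - 3) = (t - 3)*(t + 3)*(t - 1)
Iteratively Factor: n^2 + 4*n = (n)*(n + 4)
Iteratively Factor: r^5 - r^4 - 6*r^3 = (r + 2)*(r^4 - 3*r^3) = r*(r + 2)*(r^3 - 3*r^2) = r*(r - 3)*(r + 2)*(r^2) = r^2*(r - 3)*(r + 2)*(r)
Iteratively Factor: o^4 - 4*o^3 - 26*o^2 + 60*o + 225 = (o + 3)*(o^3 - 7*o^2 - 5*o + 75) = (o - 5)*(o + 3)*(o^2 - 2*o - 15) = (o - 5)^2*(o + 3)*(o + 3)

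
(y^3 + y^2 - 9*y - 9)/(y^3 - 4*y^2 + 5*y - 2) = (y^3 + y^2 - 9*y - 9)/(y^3 - 4*y^2 + 5*y - 2)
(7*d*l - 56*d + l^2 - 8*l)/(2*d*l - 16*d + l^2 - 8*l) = (7*d + l)/(2*d + l)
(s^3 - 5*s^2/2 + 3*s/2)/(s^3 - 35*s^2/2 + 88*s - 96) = s*(s - 1)/(s^2 - 16*s + 64)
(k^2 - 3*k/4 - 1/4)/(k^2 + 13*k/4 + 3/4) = (k - 1)/(k + 3)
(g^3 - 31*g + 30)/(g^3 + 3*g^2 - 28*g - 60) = (g - 1)/(g + 2)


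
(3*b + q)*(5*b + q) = 15*b^2 + 8*b*q + q^2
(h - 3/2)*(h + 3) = h^2 + 3*h/2 - 9/2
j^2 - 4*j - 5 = (j - 5)*(j + 1)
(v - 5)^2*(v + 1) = v^3 - 9*v^2 + 15*v + 25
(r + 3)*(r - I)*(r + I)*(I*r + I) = I*r^4 + 4*I*r^3 + 4*I*r^2 + 4*I*r + 3*I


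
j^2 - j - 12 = (j - 4)*(j + 3)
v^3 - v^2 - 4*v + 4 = (v - 2)*(v - 1)*(v + 2)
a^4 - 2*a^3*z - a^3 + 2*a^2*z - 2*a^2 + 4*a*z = a*(a - 2)*(a + 1)*(a - 2*z)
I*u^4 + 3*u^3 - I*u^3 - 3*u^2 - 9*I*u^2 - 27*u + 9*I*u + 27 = (u - 3)*(u + 3)*(u - 3*I)*(I*u - I)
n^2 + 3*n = n*(n + 3)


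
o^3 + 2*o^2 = o^2*(o + 2)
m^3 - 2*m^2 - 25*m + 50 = (m - 5)*(m - 2)*(m + 5)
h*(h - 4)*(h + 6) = h^3 + 2*h^2 - 24*h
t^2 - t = t*(t - 1)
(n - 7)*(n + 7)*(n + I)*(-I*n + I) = -I*n^4 + n^3 + I*n^3 - n^2 + 49*I*n^2 - 49*n - 49*I*n + 49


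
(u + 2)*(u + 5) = u^2 + 7*u + 10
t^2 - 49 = (t - 7)*(t + 7)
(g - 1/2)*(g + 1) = g^2 + g/2 - 1/2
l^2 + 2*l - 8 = (l - 2)*(l + 4)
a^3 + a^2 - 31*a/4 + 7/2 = (a - 2)*(a - 1/2)*(a + 7/2)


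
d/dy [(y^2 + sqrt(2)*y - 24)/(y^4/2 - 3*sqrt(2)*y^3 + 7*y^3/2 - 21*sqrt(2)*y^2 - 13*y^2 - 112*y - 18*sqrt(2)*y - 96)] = 2*(-(2*y + sqrt(2))*(-y^4 - 7*y^3 + 6*sqrt(2)*y^3 + 26*y^2 + 42*sqrt(2)*y^2 + 36*sqrt(2)*y + 224*y + 192) + (y^2 + sqrt(2)*y - 24)*(-4*y^3 - 21*y^2 + 18*sqrt(2)*y^2 + 52*y + 84*sqrt(2)*y + 36*sqrt(2) + 224))/(-y^4 - 7*y^3 + 6*sqrt(2)*y^3 + 26*y^2 + 42*sqrt(2)*y^2 + 36*sqrt(2)*y + 224*y + 192)^2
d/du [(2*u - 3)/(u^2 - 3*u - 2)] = (-2*u^2 + 6*u - 13)/(u^4 - 6*u^3 + 5*u^2 + 12*u + 4)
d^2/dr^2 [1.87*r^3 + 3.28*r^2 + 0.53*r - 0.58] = 11.22*r + 6.56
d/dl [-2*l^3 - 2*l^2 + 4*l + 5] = -6*l^2 - 4*l + 4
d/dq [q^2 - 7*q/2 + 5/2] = 2*q - 7/2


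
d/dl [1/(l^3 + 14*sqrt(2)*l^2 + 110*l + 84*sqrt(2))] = (-3*l^2 - 28*sqrt(2)*l - 110)/(l^3 + 14*sqrt(2)*l^2 + 110*l + 84*sqrt(2))^2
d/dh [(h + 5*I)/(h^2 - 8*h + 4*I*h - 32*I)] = (-h^2 - 10*I*h + 20 + 8*I)/(h^4 + h^3*(-16 + 8*I) + h^2*(48 - 128*I) + h*(256 + 512*I) - 1024)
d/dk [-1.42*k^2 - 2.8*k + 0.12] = -2.84*k - 2.8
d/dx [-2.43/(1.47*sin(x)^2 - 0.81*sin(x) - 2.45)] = (7.1442*sin(x) - 1.9683)*cos(x)/(-1.47*sin(x)^2 + 0.81*sin(x) + 2.45)^2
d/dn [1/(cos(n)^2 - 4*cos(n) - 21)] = 2*(cos(n) - 2)*sin(n)/(sin(n)^2 + 4*cos(n) + 20)^2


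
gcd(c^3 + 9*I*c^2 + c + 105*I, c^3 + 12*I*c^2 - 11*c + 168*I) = c^2 + 4*I*c + 21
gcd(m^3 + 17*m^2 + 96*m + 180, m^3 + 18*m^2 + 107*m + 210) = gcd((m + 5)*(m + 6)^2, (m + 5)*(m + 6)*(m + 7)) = m^2 + 11*m + 30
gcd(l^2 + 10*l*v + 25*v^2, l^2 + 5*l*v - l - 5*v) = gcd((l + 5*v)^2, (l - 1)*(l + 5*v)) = l + 5*v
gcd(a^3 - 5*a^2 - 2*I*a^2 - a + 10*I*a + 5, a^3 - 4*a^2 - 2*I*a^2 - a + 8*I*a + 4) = a^2 - 2*I*a - 1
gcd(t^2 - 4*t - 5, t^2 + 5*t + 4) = t + 1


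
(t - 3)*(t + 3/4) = t^2 - 9*t/4 - 9/4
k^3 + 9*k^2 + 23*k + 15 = (k + 1)*(k + 3)*(k + 5)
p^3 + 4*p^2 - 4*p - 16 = (p - 2)*(p + 2)*(p + 4)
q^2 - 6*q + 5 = (q - 5)*(q - 1)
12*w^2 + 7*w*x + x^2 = (3*w + x)*(4*w + x)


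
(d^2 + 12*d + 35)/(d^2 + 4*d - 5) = (d + 7)/(d - 1)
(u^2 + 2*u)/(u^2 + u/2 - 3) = 2*u/(2*u - 3)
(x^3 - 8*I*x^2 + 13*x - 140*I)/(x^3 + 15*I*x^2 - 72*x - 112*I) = (x^2 - 12*I*x - 35)/(x^2 + 11*I*x - 28)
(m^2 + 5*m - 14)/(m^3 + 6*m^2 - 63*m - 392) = (m - 2)/(m^2 - m - 56)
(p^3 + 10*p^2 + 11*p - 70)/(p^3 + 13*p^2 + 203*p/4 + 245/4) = 4*(p^2 + 3*p - 10)/(4*p^2 + 24*p + 35)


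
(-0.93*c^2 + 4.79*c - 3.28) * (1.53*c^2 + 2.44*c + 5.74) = -1.4229*c^4 + 5.0595*c^3 + 1.331*c^2 + 19.4914*c - 18.8272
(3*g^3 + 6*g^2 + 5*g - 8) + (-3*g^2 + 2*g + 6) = 3*g^3 + 3*g^2 + 7*g - 2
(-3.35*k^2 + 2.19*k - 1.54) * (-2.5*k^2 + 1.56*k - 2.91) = 8.375*k^4 - 10.701*k^3 + 17.0149*k^2 - 8.7753*k + 4.4814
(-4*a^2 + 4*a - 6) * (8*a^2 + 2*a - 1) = -32*a^4 + 24*a^3 - 36*a^2 - 16*a + 6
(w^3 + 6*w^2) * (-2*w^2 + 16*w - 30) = -2*w^5 + 4*w^4 + 66*w^3 - 180*w^2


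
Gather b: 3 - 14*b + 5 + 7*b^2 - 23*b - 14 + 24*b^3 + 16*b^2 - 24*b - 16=24*b^3 + 23*b^2 - 61*b - 22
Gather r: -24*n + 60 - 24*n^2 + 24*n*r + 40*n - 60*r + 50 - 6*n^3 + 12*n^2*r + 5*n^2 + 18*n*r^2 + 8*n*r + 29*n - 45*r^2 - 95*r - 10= -6*n^3 - 19*n^2 + 45*n + r^2*(18*n - 45) + r*(12*n^2 + 32*n - 155) + 100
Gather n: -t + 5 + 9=14 - t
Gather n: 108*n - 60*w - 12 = 108*n - 60*w - 12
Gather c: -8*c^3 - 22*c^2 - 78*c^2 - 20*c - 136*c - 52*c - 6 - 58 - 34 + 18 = -8*c^3 - 100*c^2 - 208*c - 80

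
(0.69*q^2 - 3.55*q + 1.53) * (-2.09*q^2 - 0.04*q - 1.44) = -1.4421*q^4 + 7.3919*q^3 - 4.0493*q^2 + 5.0508*q - 2.2032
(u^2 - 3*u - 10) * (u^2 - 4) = u^4 - 3*u^3 - 14*u^2 + 12*u + 40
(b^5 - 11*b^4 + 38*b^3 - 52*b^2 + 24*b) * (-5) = -5*b^5 + 55*b^4 - 190*b^3 + 260*b^2 - 120*b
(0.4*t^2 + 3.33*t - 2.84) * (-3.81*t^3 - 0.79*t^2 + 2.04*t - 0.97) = -1.524*t^5 - 13.0033*t^4 + 9.0057*t^3 + 8.6488*t^2 - 9.0237*t + 2.7548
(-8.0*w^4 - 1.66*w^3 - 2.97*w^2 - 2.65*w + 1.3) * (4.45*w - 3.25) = -35.6*w^5 + 18.613*w^4 - 7.8215*w^3 - 2.14*w^2 + 14.3975*w - 4.225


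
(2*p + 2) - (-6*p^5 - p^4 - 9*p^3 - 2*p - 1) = 6*p^5 + p^4 + 9*p^3 + 4*p + 3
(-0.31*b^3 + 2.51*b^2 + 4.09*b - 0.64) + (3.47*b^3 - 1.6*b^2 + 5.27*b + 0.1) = 3.16*b^3 + 0.91*b^2 + 9.36*b - 0.54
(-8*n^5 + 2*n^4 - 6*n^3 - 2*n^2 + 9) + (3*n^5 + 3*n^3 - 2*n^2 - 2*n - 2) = -5*n^5 + 2*n^4 - 3*n^3 - 4*n^2 - 2*n + 7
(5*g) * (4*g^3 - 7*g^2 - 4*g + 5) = 20*g^4 - 35*g^3 - 20*g^2 + 25*g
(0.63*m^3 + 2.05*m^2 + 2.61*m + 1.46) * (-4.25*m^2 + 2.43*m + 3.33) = -2.6775*m^5 - 7.1816*m^4 - 4.0131*m^3 + 6.9638*m^2 + 12.2391*m + 4.8618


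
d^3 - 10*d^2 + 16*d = d*(d - 8)*(d - 2)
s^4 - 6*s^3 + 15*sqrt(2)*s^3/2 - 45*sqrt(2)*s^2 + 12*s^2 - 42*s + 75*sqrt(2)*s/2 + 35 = (s - 5)*(s - 1)*(s + sqrt(2)/2)*(s + 7*sqrt(2))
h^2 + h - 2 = (h - 1)*(h + 2)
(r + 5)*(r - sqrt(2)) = r^2 - sqrt(2)*r + 5*r - 5*sqrt(2)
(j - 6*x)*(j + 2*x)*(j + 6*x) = j^3 + 2*j^2*x - 36*j*x^2 - 72*x^3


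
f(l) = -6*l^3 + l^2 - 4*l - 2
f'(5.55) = -547.34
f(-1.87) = 48.21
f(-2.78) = 145.76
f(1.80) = -40.95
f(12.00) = -10274.00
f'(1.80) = -58.72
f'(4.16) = -307.18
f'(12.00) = -2572.00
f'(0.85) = -15.30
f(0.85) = -8.36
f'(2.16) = -83.66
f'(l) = -18*l^2 + 2*l - 4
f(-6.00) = 1354.00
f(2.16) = -66.44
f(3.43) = -246.08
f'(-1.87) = -70.68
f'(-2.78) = -148.67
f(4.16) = -433.28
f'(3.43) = -208.91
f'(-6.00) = -664.00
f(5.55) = -1019.12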